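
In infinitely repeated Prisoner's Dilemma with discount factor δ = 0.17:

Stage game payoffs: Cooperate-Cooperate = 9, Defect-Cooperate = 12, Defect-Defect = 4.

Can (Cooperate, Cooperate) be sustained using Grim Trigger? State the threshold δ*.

δ* = 0.375; since δ = 0.17 < 0.375, cooperation cannot be sustained

Work:
For Grim Trigger:
Cooperate forever: 9/(1-δ)
Defect then punished: 12 + 4·δ/(1-δ)
Need: 9/(1-δ) ≥ 12 + 4·δ/(1-δ)
Solving: δ ≥ (T-R)/(T-P) = (12-9)/(12-4) = 0.375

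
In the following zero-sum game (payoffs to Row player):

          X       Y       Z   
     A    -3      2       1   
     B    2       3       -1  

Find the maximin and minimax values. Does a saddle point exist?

Maximin = -1, Minimax = 1, Saddle: False

Work:
Row minimums: [-3, -1] → maximin = -1
Column maximums: [2, 3, 1] → minimax = 1
No saddle point (maximin ≠ minimax). Mixed strategy needed.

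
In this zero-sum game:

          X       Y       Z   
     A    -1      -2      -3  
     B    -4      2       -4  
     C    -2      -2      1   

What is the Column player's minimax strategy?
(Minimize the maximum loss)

Column should play X, value = -1

Work:
Column player minimizes Row's maximum payoff:
Column X: max payoff to Row = -1
Column Y: max payoff to Row = 2
Column Z: max payoff to Row = 1
Minimum is -1, achieved by column X.
Minimax strategy: X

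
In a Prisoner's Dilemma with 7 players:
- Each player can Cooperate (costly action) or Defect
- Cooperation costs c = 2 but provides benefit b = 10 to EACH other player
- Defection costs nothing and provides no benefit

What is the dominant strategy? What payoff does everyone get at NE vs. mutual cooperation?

Dominant: Defect; NE payoff = 0; Coop payoff = 58

Work:
Defect dominates (saves cost c = 2, benefit to others is external)
NE: All defect → everyone gets 0
If all cooperate: each receives (6)×10 - 2 = 58
Social dilemma: 58 > 0 but NE gives 0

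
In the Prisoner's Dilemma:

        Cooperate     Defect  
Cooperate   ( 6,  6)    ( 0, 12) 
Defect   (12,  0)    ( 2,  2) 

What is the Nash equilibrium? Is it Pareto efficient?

(Defect, Defect) is NE; not Pareto efficient

Work:
Defect dominates Cooperate for both players:
If P2 cooperates: Defect (12) > Cooperate (6)
If P2 defects: Defect (2) > Cooperate (0)
NE: (Defect, Defect) with payoff (2, 2)
But (Cooperate, Cooperate) = (6, 6) Pareto dominates (2, 2)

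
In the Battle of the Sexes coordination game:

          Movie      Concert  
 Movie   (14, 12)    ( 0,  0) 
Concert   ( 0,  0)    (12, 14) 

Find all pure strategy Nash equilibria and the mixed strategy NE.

Pure NE: (Movie, Movie) and (Concert, Concert); Mixed NE: p = 0.5385, q = 0.4615

Work:
Check pure NE:
(Movie, Movie): (14, 12) - no unilateral deviation beneficial
(Concert, Concert): (12, 14) - no unilateral deviation beneficial
Mixed NE: P1 plays Movie with p = 0.5385, P2 plays Movie with q = 0.4615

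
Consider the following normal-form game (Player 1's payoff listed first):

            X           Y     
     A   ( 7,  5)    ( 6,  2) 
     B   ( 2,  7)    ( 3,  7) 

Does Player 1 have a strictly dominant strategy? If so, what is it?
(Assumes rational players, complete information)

Yes, Player 1's strictly dominant strategy is A

Work:
A strategy strictly dominates another if it gives a strictly higher payoff against every opponent action. Compare each pair of P1's strategies column-by-column:
  A vs B: [7 vs 2, 6 vs 3] → A strictly dominates B
  B vs A: [2 vs 7, 3 vs 6] → B does not strictly dominate A (column X: 2 ≤ 7)
A strictly dominates every other strategy → strictly dominant.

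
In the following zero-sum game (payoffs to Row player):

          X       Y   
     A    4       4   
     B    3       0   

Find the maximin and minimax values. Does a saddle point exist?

Maximin = 4, Minimax = 4, Saddle: True

Work:
Row minimums: [4, 0] → maximin = 4
Column maximums: [4, 4] → minimax = 4
Saddle point exists! Game value = 4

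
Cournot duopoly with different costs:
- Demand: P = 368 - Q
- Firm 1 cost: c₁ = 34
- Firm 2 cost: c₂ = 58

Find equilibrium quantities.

q₁* = 119.33, q₂* = 95.33

Work:
Reaction: q₁ = (368 - 34 - q₂)/2
Reaction: q₂ = (368 - 58 - q₁)/2
Solve simultaneously:
q₁* = (368 - 2×34 + 58)/3 = 119.33
q₂* = (368 - 2×58 + 34)/3 = 95.33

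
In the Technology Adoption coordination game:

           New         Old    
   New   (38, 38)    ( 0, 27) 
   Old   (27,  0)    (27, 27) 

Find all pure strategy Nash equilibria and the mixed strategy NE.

Pure NE: (New, New) and (Old, Old); Mixed NE: p = 0.7105, q = 0.7105

Work:
Check pure NE:
(New, New): (38, 38) - no unilateral deviation beneficial
(Old, Old): (27, 27) - no unilateral deviation beneficial
Mixed NE: P1 plays New with p = 0.7105, P2 plays New with q = 0.7105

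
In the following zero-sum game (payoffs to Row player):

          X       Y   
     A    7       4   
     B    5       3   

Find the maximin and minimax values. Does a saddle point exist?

Maximin = 4, Minimax = 4, Saddle: True

Work:
Row minimums: [4, 3] → maximin = 4
Column maximums: [7, 4] → minimax = 4
Saddle point exists! Game value = 4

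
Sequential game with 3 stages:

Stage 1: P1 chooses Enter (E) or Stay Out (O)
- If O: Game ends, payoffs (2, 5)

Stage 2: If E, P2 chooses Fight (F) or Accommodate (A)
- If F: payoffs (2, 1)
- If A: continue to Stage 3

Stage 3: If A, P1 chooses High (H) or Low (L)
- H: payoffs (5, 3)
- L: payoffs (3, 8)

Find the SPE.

SPE: (E, A, H); Outcome (5, 3)

Work:
Stage 3: P1 chooses H (5 vs 3)
Stage 2: P2: F->1, A->3 (anticipating H). Choose A
Stage 1: P1: O->2, E->5 (anticipating A, H). Choose E
SPE path: E -> A -> H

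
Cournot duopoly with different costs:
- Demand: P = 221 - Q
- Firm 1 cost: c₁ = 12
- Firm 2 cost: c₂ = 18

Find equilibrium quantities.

q₁* = 71.67, q₂* = 65.67

Work:
Reaction: q₁ = (221 - 12 - q₂)/2
Reaction: q₂ = (221 - 18 - q₁)/2
Solve simultaneously:
q₁* = (221 - 2×12 + 18)/3 = 71.67
q₂* = (221 - 2×18 + 12)/3 = 65.67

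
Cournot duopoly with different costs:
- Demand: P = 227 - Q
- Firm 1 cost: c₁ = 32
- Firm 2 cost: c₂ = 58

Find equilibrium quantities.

q₁* = 73.67, q₂* = 47.67

Work:
Reaction: q₁ = (227 - 32 - q₂)/2
Reaction: q₂ = (227 - 58 - q₁)/2
Solve simultaneously:
q₁* = (227 - 2×32 + 58)/3 = 73.67
q₂* = (227 - 2×58 + 32)/3 = 47.67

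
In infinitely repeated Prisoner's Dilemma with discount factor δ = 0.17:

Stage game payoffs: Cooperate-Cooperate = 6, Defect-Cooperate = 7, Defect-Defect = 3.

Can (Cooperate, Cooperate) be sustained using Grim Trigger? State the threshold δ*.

δ* = 0.25; since δ = 0.17 < 0.25, cooperation cannot be sustained

Work:
For Grim Trigger:
Cooperate forever: 6/(1-δ)
Defect then punished: 7 + 3·δ/(1-δ)
Need: 6/(1-δ) ≥ 7 + 3·δ/(1-δ)
Solving: δ ≥ (T-R)/(T-P) = (7-6)/(7-3) = 0.25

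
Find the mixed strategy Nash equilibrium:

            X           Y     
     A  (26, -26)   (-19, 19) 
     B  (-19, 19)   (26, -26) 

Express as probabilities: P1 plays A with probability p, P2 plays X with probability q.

p = 0.5, q = 0.5

Work:
Find probabilities that make opponent indifferent:
P2 chooses q to make P1 indifferent between A and B
P1 chooses p to make P2 indifferent between X and Y
Mixed NE: P1 plays (A: 0.5, B: 0.5), P2 plays (X: 0.5, Y: 0.5)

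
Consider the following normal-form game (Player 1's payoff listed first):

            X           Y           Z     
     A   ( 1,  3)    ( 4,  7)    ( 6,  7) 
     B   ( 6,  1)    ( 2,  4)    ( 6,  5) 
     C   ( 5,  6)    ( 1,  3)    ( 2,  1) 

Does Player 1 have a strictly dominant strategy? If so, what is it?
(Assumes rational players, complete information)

No strictly dominant strategy exists for Player 1

Work:
A strategy strictly dominates another if it gives a strictly higher payoff against every opponent action. Compare each pair of P1's strategies column-by-column:
  A vs B: [1 vs 6, 4 vs 2, 6 vs 6] → A does not strictly dominate B (column X: 1 ≤ 6)
  A vs C: [1 vs 5, 4 vs 1, 6 vs 2] → A does not strictly dominate C (column X: 1 ≤ 5)
  B vs A: [6 vs 1, 2 vs 4, 6 vs 6] → B does not strictly dominate A (column Y: 2 ≤ 4)
  B vs C: [6 vs 5, 2 vs 1, 6 vs 2] → B strictly dominates C
  C vs A: [5 vs 1, 1 vs 4, 2 vs 6] → C does not strictly dominate A (column Y: 1 ≤ 4)
  C vs B: [5 vs 6, 1 vs 2, 2 vs 6] → C does not strictly dominate B (column X: 5 ≤ 6)
No single strategy strictly dominates all others → no strictly dominant strategy.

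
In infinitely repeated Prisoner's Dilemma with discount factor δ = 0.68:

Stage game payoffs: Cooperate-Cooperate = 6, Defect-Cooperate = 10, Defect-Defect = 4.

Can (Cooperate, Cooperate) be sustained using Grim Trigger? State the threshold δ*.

δ* = 0.6667; since δ = 0.68 ≥ 0.6667, cooperation can be sustained

Work:
For Grim Trigger:
Cooperate forever: 6/(1-δ)
Defect then punished: 10 + 4·δ/(1-δ)
Need: 6/(1-δ) ≥ 10 + 4·δ/(1-δ)
Solving: δ ≥ (T-R)/(T-P) = (10-6)/(10-4) = 0.6667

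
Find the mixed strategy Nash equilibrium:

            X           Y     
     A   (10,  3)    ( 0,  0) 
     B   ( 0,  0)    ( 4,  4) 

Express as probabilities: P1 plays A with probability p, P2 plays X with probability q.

p = 0.5714, q = 0.2857

Work:
Find probabilities that make opponent indifferent:
P2 chooses q to make P1 indifferent between A and B
P1 chooses p to make P2 indifferent between X and Y
Mixed NE: P1 plays (A: 0.5714, B: 0.4286), P2 plays (X: 0.2857, Y: 0.7143)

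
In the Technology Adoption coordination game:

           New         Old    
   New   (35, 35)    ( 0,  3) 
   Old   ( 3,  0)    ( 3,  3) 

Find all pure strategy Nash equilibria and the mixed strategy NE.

Pure NE: (New, New) and (Old, Old); Mixed NE: p = 0.0857, q = 0.0857

Work:
Check pure NE:
(New, New): (35, 35) - no unilateral deviation beneficial
(Old, Old): (3, 3) - no unilateral deviation beneficial
Mixed NE: P1 plays New with p = 0.0857, P2 plays New with q = 0.0857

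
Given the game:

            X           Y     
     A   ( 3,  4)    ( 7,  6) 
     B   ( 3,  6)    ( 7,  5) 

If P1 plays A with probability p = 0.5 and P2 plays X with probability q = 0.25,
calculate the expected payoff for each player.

E[P1] = 6.0, E[P2] = 5.375

Work:
E[P1] = p·q·π₁(A,X) + p·(1-q)·π₁(A,Y) + (1-p)·q·π₁(B,X) + (1-p)·(1-q)·π₁(B,Y)
= 0.5·0.25·3 + 0.5·0.75·7 + 0.5·0.25·3 + 0.5·0.75·7
= 6.0

E[P2] = 5.375 (similar calculation)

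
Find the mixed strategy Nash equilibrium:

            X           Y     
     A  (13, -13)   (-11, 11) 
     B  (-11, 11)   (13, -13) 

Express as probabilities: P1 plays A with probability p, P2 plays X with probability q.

p = 0.5, q = 0.5

Work:
Find probabilities that make opponent indifferent:
P2 chooses q to make P1 indifferent between A and B
P1 chooses p to make P2 indifferent between X and Y
Mixed NE: P1 plays (A: 0.5, B: 0.5), P2 plays (X: 0.5, Y: 0.5)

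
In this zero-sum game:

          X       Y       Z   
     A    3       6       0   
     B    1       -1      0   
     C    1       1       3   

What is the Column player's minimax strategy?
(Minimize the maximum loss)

Column should play X or Z (all achieve the minimum), value = 3

Work:
Column player minimizes Row's maximum payoff:
Column X: max payoff to Row = 3
Column Y: max payoff to Row = 6
Column Z: max payoff to Row = 3
Minimum is 3, achieved by columns X, Z (tied).
Each of X or Z is a minimax strategy.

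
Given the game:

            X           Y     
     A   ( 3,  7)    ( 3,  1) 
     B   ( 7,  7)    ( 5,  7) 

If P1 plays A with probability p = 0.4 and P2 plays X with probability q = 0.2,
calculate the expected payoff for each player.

E[P1] = 4.44, E[P2] = 5.08

Work:
E[P1] = p·q·π₁(A,X) + p·(1-q)·π₁(A,Y) + (1-p)·q·π₁(B,X) + (1-p)·(1-q)·π₁(B,Y)
= 0.4·0.2·3 + 0.4·0.8·3 + 0.6·0.2·7 + 0.6·0.8·5
= 4.44

E[P2] = 5.08 (similar calculation)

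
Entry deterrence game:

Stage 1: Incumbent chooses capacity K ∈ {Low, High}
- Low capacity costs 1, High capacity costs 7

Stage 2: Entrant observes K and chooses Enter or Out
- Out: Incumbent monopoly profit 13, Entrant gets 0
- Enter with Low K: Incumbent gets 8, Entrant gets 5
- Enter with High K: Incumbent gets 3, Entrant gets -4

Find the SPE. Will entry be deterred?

SPE: (Low, Enter|Low, Out|High); Entry not deterred. Incumbent net profit = 7, Entrant gets 5

Work:
After Low K: Entrant enters (5 > 0)
After High K: Entrant stays out (-4 < 0)
Incumbent: Low → 8−1=7, High → 13−7=6
Incumbent chooses Low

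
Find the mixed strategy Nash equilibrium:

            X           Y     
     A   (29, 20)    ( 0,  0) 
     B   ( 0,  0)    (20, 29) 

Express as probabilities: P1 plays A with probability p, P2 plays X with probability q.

p = 0.5918, q = 0.4082

Work:
Find probabilities that make opponent indifferent:
P2 chooses q to make P1 indifferent between A and B
P1 chooses p to make P2 indifferent between X and Y
Mixed NE: P1 plays (A: 0.5918, B: 0.4082), P2 plays (X: 0.4082, Y: 0.5918)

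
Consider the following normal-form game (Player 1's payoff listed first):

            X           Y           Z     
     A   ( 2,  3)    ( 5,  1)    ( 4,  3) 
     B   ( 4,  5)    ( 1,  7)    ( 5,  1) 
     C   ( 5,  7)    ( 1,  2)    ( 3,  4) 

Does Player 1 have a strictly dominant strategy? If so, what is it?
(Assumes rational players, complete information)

No strictly dominant strategy exists for Player 1

Work:
A strategy strictly dominates another if it gives a strictly higher payoff against every opponent action. Compare each pair of P1's strategies column-by-column:
  A vs B: [2 vs 4, 5 vs 1, 4 vs 5] → A does not strictly dominate B (column X: 2 ≤ 4)
  A vs C: [2 vs 5, 5 vs 1, 4 vs 3] → A does not strictly dominate C (column X: 2 ≤ 5)
  B vs A: [4 vs 2, 1 vs 5, 5 vs 4] → B does not strictly dominate A (column Y: 1 ≤ 5)
  B vs C: [4 vs 5, 1 vs 1, 5 vs 3] → B does not strictly dominate C (column X: 4 ≤ 5)
  C vs A: [5 vs 2, 1 vs 5, 3 vs 4] → C does not strictly dominate A (column Y: 1 ≤ 5)
  C vs B: [5 vs 4, 1 vs 1, 3 vs 5] → C does not strictly dominate B (column Y: 1 ≤ 1)
No single strategy strictly dominates all others → no strictly dominant strategy.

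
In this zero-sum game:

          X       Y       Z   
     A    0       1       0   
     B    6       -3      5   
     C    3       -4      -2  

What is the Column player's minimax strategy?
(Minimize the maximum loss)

Column should play Y, value = 1

Work:
Column player minimizes Row's maximum payoff:
Column X: max payoff to Row = 6
Column Y: max payoff to Row = 1
Column Z: max payoff to Row = 5
Minimum is 1, achieved by column Y.
Minimax strategy: Y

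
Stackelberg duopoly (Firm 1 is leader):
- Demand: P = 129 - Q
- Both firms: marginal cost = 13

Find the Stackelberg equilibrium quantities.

q₁* (leader) = 58.0, q₂* (follower) = 29.0

Work:
Follower's reaction: q₂ = (a - c - q₁)/2
Leader substitutes: π₁ = q₁·(a - q₁ - (a-c-q₁)/2 - c)
FOC: q₁* = (129 - 13)/2 = 58.00
Then: q₂* = (129 - 13 - 58.0)/2 = 29.00
Leader has first-mover advantage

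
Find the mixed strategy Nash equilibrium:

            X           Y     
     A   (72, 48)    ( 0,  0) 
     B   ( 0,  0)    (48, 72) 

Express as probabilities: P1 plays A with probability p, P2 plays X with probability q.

p = 0.6, q = 0.4

Work:
Find probabilities that make opponent indifferent:
P2 chooses q to make P1 indifferent between A and B
P1 chooses p to make P2 indifferent between X and Y
Mixed NE: P1 plays (A: 0.6, B: 0.4), P2 plays (X: 0.4, Y: 0.6)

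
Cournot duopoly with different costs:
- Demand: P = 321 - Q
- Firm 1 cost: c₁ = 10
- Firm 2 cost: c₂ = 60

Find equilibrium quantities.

q₁* = 120.33, q₂* = 70.33

Work:
Reaction: q₁ = (321 - 10 - q₂)/2
Reaction: q₂ = (321 - 60 - q₁)/2
Solve simultaneously:
q₁* = (321 - 2×10 + 60)/3 = 120.33
q₂* = (321 - 2×60 + 10)/3 = 70.33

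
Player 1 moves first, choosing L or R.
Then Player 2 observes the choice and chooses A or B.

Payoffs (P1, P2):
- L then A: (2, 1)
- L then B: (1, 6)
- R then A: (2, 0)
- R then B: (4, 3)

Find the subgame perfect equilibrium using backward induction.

P1 plays R, P2 plays B after L and B after R; Payoff (4, 3)

Work:
Backward induction:
After L: P2 chooses B → P1 gets 1
After R: P2 chooses B → P1 gets 4
P1 chooses R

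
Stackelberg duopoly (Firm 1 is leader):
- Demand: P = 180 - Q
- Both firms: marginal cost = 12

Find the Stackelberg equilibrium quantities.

q₁* (leader) = 84.0, q₂* (follower) = 42.0

Work:
Follower's reaction: q₂ = (a - c - q₁)/2
Leader substitutes: π₁ = q₁·(a - q₁ - (a-c-q₁)/2 - c)
FOC: q₁* = (180 - 12)/2 = 84.00
Then: q₂* = (180 - 12 - 84.0)/2 = 42.00
Leader has first-mover advantage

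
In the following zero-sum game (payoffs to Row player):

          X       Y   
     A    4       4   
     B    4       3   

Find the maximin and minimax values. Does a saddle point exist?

Maximin = 4, Minimax = 4, Saddle: True

Work:
Row minimums: [4, 3] → maximin = 4
Column maximums: [4, 4] → minimax = 4
Saddle point exists! Game value = 4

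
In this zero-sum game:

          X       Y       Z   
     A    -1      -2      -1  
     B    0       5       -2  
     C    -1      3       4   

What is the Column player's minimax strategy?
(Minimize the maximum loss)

Column should play X, value = 0

Work:
Column player minimizes Row's maximum payoff:
Column X: max payoff to Row = 0
Column Y: max payoff to Row = 5
Column Z: max payoff to Row = 4
Minimum is 0, achieved by column X.
Minimax strategy: X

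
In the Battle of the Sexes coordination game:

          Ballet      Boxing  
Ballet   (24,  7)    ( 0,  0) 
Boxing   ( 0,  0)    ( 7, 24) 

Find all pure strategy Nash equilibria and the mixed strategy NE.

Pure NE: (Ballet, Ballet) and (Boxing, Boxing); Mixed NE: p = 0.7742, q = 0.2258

Work:
Check pure NE:
(Ballet, Ballet): (24, 7) - no unilateral deviation beneficial
(Boxing, Boxing): (7, 24) - no unilateral deviation beneficial
Mixed NE: P1 plays Ballet with p = 0.7742, P2 plays Ballet with q = 0.2258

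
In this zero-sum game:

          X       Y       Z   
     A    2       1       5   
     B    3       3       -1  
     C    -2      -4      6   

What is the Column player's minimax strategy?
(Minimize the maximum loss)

Column should play X or Y (all achieve the minimum), value = 3

Work:
Column player minimizes Row's maximum payoff:
Column X: max payoff to Row = 3
Column Y: max payoff to Row = 3
Column Z: max payoff to Row = 6
Minimum is 3, achieved by columns X, Y (tied).
Each of X or Y is a minimax strategy.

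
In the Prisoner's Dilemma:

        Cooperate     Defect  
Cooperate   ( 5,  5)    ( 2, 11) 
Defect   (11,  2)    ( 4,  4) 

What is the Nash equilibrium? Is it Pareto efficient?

(Defect, Defect) is NE; not Pareto efficient

Work:
Defect dominates Cooperate for both players:
If P2 cooperates: Defect (11) > Cooperate (5)
If P2 defects: Defect (4) > Cooperate (2)
NE: (Defect, Defect) with payoff (4, 4)
But (Cooperate, Cooperate) = (5, 5) Pareto dominates (4, 4)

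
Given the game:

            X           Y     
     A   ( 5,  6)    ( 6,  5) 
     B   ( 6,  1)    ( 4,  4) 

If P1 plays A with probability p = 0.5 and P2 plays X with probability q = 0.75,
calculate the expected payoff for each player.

E[P1] = 5.375, E[P2] = 3.75

Work:
E[P1] = p·q·π₁(A,X) + p·(1-q)·π₁(A,Y) + (1-p)·q·π₁(B,X) + (1-p)·(1-q)·π₁(B,Y)
= 0.5·0.75·5 + 0.5·0.25·6 + 0.5·0.75·6 + 0.5·0.25·4
= 5.375

E[P2] = 3.75 (similar calculation)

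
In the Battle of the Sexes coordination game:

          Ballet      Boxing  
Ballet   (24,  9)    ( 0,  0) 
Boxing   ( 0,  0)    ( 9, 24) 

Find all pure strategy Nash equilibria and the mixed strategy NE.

Pure NE: (Ballet, Ballet) and (Boxing, Boxing); Mixed NE: p = 0.7273, q = 0.2727

Work:
Check pure NE:
(Ballet, Ballet): (24, 9) - no unilateral deviation beneficial
(Boxing, Boxing): (9, 24) - no unilateral deviation beneficial
Mixed NE: P1 plays Ballet with p = 0.7273, P2 plays Ballet with q = 0.2727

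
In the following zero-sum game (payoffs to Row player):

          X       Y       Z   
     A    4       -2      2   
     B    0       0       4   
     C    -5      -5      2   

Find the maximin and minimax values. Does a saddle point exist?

Maximin = 0, Minimax = 0, Saddle: True

Work:
Row minimums: [-2, 0, -5] → maximin = 0
Column maximums: [4, 0, 4] → minimax = 0
Saddle point exists! Game value = 0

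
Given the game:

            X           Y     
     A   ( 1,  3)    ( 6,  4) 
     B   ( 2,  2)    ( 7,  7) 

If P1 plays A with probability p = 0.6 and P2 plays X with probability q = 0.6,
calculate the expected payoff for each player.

E[P1] = 3.4, E[P2] = 3.64

Work:
E[P1] = p·q·π₁(A,X) + p·(1-q)·π₁(A,Y) + (1-p)·q·π₁(B,X) + (1-p)·(1-q)·π₁(B,Y)
= 0.6·0.6·1 + 0.6·0.4·6 + 0.4·0.6·2 + 0.4·0.4·7
= 3.4

E[P2] = 3.64 (similar calculation)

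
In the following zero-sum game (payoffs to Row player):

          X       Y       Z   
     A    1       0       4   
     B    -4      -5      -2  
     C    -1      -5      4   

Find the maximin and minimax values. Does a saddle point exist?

Maximin = 0, Minimax = 0, Saddle: True

Work:
Row minimums: [0, -5, -5] → maximin = 0
Column maximums: [1, 0, 4] → minimax = 0
Saddle point exists! Game value = 0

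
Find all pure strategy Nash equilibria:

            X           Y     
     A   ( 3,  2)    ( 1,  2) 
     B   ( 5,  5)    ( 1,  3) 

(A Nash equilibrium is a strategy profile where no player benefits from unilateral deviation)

Nash equilibrium: (A, Y), (B, X)

Work:
Best responses:
  P1 vs X: payoffs [3, 5] → best response B (payoff 5)
  P1 vs Y: payoffs [1, 1] → best response A/B (payoff 1)
  P2 vs A: payoffs [2, 2] → best response X/Y (payoff 2)
  P2 vs B: payoffs [5, 3] → best response X (payoff 5)
Mutual best responses: (A,Y), (B,X) → Nash equilibria.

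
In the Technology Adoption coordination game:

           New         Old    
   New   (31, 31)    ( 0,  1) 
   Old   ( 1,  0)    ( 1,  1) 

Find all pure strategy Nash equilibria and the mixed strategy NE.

Pure NE: (New, New) and (Old, Old); Mixed NE: p = 0.0323, q = 0.0323

Work:
Check pure NE:
(New, New): (31, 31) - no unilateral deviation beneficial
(Old, Old): (1, 1) - no unilateral deviation beneficial
Mixed NE: P1 plays New with p = 0.0323, P2 plays New with q = 0.0323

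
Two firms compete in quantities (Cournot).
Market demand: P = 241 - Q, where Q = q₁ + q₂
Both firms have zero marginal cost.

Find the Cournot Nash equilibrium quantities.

q₁* = q₂* = 80.33; P* = 80.33

Work:
Profit: π_i = P·q_i = (a - q_i - q_j)·q_i
FOC: ∂π_i/∂q_i = a - 2q_i - q_j = 0
Reaction function: q_i = (241 - q_j)/2
Symmetry: q* = 241/3 = 80.33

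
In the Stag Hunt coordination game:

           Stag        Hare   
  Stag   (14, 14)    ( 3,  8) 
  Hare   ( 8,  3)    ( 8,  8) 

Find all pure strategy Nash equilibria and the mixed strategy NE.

Pure NE: (Stag, Stag) and (Hare, Hare); Mixed NE: p = 0.4545, q = 0.4545

Work:
Check pure NE:
(Stag, Stag): (14, 14) - no unilateral deviation beneficial
(Hare, Hare): (8, 8) - no unilateral deviation beneficial
Mixed NE: P1 plays Stag with p = 0.4545, P2 plays Stag with q = 0.4545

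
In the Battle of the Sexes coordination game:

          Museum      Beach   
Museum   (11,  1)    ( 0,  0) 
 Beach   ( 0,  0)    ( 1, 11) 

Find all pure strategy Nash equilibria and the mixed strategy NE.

Pure NE: (Museum, Museum) and (Beach, Beach); Mixed NE: p = 0.9167, q = 0.0833

Work:
Check pure NE:
(Museum, Museum): (11, 1) - no unilateral deviation beneficial
(Beach, Beach): (1, 11) - no unilateral deviation beneficial
Mixed NE: P1 plays Museum with p = 0.9167, P2 plays Museum with q = 0.0833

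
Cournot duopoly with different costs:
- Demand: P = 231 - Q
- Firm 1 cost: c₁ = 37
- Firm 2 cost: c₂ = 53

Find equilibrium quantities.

q₁* = 70.0, q₂* = 54.0

Work:
Reaction: q₁ = (231 - 37 - q₂)/2
Reaction: q₂ = (231 - 53 - q₁)/2
Solve simultaneously:
q₁* = (231 - 2×37 + 53)/3 = 70.0
q₂* = (231 - 2×53 + 37)/3 = 54.0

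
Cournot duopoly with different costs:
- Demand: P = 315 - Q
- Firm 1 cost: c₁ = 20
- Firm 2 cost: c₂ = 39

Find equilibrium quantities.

q₁* = 104.67, q₂* = 85.67

Work:
Reaction: q₁ = (315 - 20 - q₂)/2
Reaction: q₂ = (315 - 39 - q₁)/2
Solve simultaneously:
q₁* = (315 - 2×20 + 39)/3 = 104.67
q₂* = (315 - 2×39 + 20)/3 = 85.67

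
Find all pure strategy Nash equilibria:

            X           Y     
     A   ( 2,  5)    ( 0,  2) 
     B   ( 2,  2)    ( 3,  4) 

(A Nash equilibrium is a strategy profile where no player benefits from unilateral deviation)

Nash equilibrium: (A, X), (B, Y)

Work:
Best responses:
  P1 vs X: payoffs [2, 2] → best response A/B (payoff 2)
  P1 vs Y: payoffs [0, 3] → best response B (payoff 3)
  P2 vs A: payoffs [5, 2] → best response X (payoff 5)
  P2 vs B: payoffs [2, 4] → best response Y (payoff 4)
Mutual best responses: (A,X), (B,Y) → Nash equilibria.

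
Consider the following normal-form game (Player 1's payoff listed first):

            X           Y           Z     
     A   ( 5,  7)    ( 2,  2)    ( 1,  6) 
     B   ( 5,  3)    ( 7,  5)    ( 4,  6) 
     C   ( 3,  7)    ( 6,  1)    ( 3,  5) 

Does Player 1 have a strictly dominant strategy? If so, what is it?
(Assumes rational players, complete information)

No strictly dominant strategy exists for Player 1

Work:
A strategy strictly dominates another if it gives a strictly higher payoff against every opponent action. Compare each pair of P1's strategies column-by-column:
  A vs B: [5 vs 5, 2 vs 7, 1 vs 4] → A does not strictly dominate B (column X: 5 ≤ 5)
  A vs C: [5 vs 3, 2 vs 6, 1 vs 3] → A does not strictly dominate C (column Y: 2 ≤ 6)
  B vs A: [5 vs 5, 7 vs 2, 4 vs 1] → B does not strictly dominate A (column X: 5 ≤ 5)
  B vs C: [5 vs 3, 7 vs 6, 4 vs 3] → B strictly dominates C
  C vs A: [3 vs 5, 6 vs 2, 3 vs 1] → C does not strictly dominate A (column X: 3 ≤ 5)
  C vs B: [3 vs 5, 6 vs 7, 3 vs 4] → C does not strictly dominate B (column X: 3 ≤ 5)
No single strategy strictly dominates all others → no strictly dominant strategy.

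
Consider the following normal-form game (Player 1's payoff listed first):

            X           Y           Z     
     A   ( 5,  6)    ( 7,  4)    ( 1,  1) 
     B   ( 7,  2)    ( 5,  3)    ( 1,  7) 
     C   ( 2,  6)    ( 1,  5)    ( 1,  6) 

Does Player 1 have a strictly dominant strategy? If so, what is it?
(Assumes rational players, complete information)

No strictly dominant strategy exists for Player 1

Work:
A strategy strictly dominates another if it gives a strictly higher payoff against every opponent action. Compare each pair of P1's strategies column-by-column:
  A vs B: [5 vs 7, 7 vs 5, 1 vs 1] → A does not strictly dominate B (column X: 5 ≤ 7)
  A vs C: [5 vs 2, 7 vs 1, 1 vs 1] → A does not strictly dominate C (column Z: 1 ≤ 1)
  B vs A: [7 vs 5, 5 vs 7, 1 vs 1] → B does not strictly dominate A (column Y: 5 ≤ 7)
  B vs C: [7 vs 2, 5 vs 1, 1 vs 1] → B does not strictly dominate C (column Z: 1 ≤ 1)
  C vs A: [2 vs 5, 1 vs 7, 1 vs 1] → C does not strictly dominate A (column X: 2 ≤ 5)
  C vs B: [2 vs 7, 1 vs 5, 1 vs 1] → C does not strictly dominate B (column X: 2 ≤ 7)
No single strategy strictly dominates all others → no strictly dominant strategy.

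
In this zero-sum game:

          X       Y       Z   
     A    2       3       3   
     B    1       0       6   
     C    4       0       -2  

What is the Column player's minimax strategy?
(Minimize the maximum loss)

Column should play Y, value = 3

Work:
Column player minimizes Row's maximum payoff:
Column X: max payoff to Row = 4
Column Y: max payoff to Row = 3
Column Z: max payoff to Row = 6
Minimum is 3, achieved by column Y.
Minimax strategy: Y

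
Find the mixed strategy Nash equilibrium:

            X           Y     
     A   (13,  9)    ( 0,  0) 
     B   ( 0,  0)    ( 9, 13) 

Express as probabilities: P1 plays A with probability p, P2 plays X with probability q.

p = 0.5909, q = 0.4091

Work:
Find probabilities that make opponent indifferent:
P2 chooses q to make P1 indifferent between A and B
P1 chooses p to make P2 indifferent between X and Y
Mixed NE: P1 plays (A: 0.5909, B: 0.4091), P2 plays (X: 0.4091, Y: 0.5909)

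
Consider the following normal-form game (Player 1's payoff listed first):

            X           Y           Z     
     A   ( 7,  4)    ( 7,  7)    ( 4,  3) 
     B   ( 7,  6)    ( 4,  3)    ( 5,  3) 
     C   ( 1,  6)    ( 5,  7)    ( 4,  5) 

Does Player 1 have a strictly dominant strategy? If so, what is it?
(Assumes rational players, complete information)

No strictly dominant strategy exists for Player 1

Work:
A strategy strictly dominates another if it gives a strictly higher payoff against every opponent action. Compare each pair of P1's strategies column-by-column:
  A vs B: [7 vs 7, 7 vs 4, 4 vs 5] → A does not strictly dominate B (column X: 7 ≤ 7)
  A vs C: [7 vs 1, 7 vs 5, 4 vs 4] → A does not strictly dominate C (column Z: 4 ≤ 4)
  B vs A: [7 vs 7, 4 vs 7, 5 vs 4] → B does not strictly dominate A (column X: 7 ≤ 7)
  B vs C: [7 vs 1, 4 vs 5, 5 vs 4] → B does not strictly dominate C (column Y: 4 ≤ 5)
  C vs A: [1 vs 7, 5 vs 7, 4 vs 4] → C does not strictly dominate A (column X: 1 ≤ 7)
  C vs B: [1 vs 7, 5 vs 4, 4 vs 5] → C does not strictly dominate B (column X: 1 ≤ 7)
No single strategy strictly dominates all others → no strictly dominant strategy.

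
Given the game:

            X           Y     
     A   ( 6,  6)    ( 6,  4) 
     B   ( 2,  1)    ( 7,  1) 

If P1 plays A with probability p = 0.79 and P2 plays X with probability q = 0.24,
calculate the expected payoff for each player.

E[P1] = 5.958, E[P2] = 3.7492

Work:
E[P1] = p·q·π₁(A,X) + p·(1-q)·π₁(A,Y) + (1-p)·q·π₁(B,X) + (1-p)·(1-q)·π₁(B,Y)
= 0.79·0.24·6 + 0.79·0.76·6 + 0.21·0.24·2 + 0.21·0.76·7
= 5.958

E[P2] = 3.7492 (similar calculation)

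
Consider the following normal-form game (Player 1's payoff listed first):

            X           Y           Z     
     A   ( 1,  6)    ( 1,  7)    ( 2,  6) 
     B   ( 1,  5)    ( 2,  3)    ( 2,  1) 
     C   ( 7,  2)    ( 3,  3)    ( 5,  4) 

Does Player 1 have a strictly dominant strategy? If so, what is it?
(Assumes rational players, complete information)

Yes, Player 1's strictly dominant strategy is C

Work:
A strategy strictly dominates another if it gives a strictly higher payoff against every opponent action. Compare each pair of P1's strategies column-by-column:
  A vs B: [1 vs 1, 1 vs 2, 2 vs 2] → A does not strictly dominate B (column X: 1 ≤ 1)
  A vs C: [1 vs 7, 1 vs 3, 2 vs 5] → A does not strictly dominate C (column X: 1 ≤ 7)
  B vs A: [1 vs 1, 2 vs 1, 2 vs 2] → B does not strictly dominate A (column X: 1 ≤ 1)
  B vs C: [1 vs 7, 2 vs 3, 2 vs 5] → B does not strictly dominate C (column X: 1 ≤ 7)
  C vs A: [7 vs 1, 3 vs 1, 5 vs 2] → C strictly dominates A
  C vs B: [7 vs 1, 3 vs 2, 5 vs 2] → C strictly dominates B
C strictly dominates every other strategy → strictly dominant.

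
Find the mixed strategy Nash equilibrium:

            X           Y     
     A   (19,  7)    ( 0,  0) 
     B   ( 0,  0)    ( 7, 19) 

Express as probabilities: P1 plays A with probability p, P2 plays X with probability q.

p = 0.7308, q = 0.2692

Work:
Find probabilities that make opponent indifferent:
P2 chooses q to make P1 indifferent between A and B
P1 chooses p to make P2 indifferent between X and Y
Mixed NE: P1 plays (A: 0.7308, B: 0.2692), P2 plays (X: 0.2692, Y: 0.7308)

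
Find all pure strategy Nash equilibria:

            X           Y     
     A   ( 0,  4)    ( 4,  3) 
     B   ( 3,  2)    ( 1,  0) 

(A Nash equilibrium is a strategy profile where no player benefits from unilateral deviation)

Nash equilibrium: (B, X)

Work:
Best responses:
  P1 vs X: payoffs [0, 3] → best response B (payoff 3)
  P1 vs Y: payoffs [4, 1] → best response A (payoff 4)
  P2 vs A: payoffs [4, 3] → best response X (payoff 4)
  P2 vs B: payoffs [2, 0] → best response X (payoff 2)
Mutual best responses: (B,X) → Nash equilibria.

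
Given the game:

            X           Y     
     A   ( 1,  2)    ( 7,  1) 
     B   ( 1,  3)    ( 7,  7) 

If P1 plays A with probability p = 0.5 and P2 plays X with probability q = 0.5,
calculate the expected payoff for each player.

E[P1] = 4.0, E[P2] = 3.25

Work:
E[P1] = p·q·π₁(A,X) + p·(1-q)·π₁(A,Y) + (1-p)·q·π₁(B,X) + (1-p)·(1-q)·π₁(B,Y)
= 0.5·0.5·1 + 0.5·0.5·7 + 0.5·0.5·1 + 0.5·0.5·7
= 4.0

E[P2] = 3.25 (similar calculation)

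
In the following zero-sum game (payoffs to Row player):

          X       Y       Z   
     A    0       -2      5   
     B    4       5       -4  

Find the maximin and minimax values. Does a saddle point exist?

Maximin = -2, Minimax = 4, Saddle: False

Work:
Row minimums: [-2, -4] → maximin = -2
Column maximums: [4, 5, 5] → minimax = 4
No saddle point (maximin ≠ minimax). Mixed strategy needed.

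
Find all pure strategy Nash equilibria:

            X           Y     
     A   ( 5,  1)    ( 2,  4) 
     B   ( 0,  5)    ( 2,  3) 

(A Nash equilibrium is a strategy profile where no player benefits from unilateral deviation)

Nash equilibrium: (A, Y)

Work:
Best responses:
  P1 vs X: payoffs [5, 0] → best response A (payoff 5)
  P1 vs Y: payoffs [2, 2] → best response A/B (payoff 2)
  P2 vs A: payoffs [1, 4] → best response Y (payoff 4)
  P2 vs B: payoffs [5, 3] → best response X (payoff 5)
Mutual best responses: (A,Y) → Nash equilibria.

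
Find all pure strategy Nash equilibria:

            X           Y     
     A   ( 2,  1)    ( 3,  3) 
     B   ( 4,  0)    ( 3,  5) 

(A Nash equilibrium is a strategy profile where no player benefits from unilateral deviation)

Nash equilibrium: (A, Y), (B, Y)

Work:
Best responses:
  P1 vs X: payoffs [2, 4] → best response B (payoff 4)
  P1 vs Y: payoffs [3, 3] → best response A/B (payoff 3)
  P2 vs A: payoffs [1, 3] → best response Y (payoff 3)
  P2 vs B: payoffs [0, 5] → best response Y (payoff 5)
Mutual best responses: (A,Y), (B,Y) → Nash equilibria.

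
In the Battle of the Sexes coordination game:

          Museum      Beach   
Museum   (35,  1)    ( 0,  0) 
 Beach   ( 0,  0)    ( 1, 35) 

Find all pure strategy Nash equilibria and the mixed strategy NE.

Pure NE: (Museum, Museum) and (Beach, Beach); Mixed NE: p = 0.9722, q = 0.0278

Work:
Check pure NE:
(Museum, Museum): (35, 1) - no unilateral deviation beneficial
(Beach, Beach): (1, 35) - no unilateral deviation beneficial
Mixed NE: P1 plays Museum with p = 0.9722, P2 plays Museum with q = 0.0278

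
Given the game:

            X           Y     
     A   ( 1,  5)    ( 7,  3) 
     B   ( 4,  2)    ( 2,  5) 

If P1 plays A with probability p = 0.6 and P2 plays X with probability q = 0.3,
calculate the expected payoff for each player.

E[P1] = 4.16, E[P2] = 3.8

Work:
E[P1] = p·q·π₁(A,X) + p·(1-q)·π₁(A,Y) + (1-p)·q·π₁(B,X) + (1-p)·(1-q)·π₁(B,Y)
= 0.6·0.3·1 + 0.6·0.7·7 + 0.4·0.3·4 + 0.4·0.7·2
= 4.16

E[P2] = 3.8 (similar calculation)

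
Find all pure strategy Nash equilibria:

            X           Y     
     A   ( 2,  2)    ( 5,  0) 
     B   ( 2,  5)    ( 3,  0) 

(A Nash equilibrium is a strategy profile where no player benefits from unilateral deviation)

Nash equilibrium: (A, X), (B, X)

Work:
Best responses:
  P1 vs X: payoffs [2, 2] → best response A/B (payoff 2)
  P1 vs Y: payoffs [5, 3] → best response A (payoff 5)
  P2 vs A: payoffs [2, 0] → best response X (payoff 2)
  P2 vs B: payoffs [5, 0] → best response X (payoff 5)
Mutual best responses: (A,X), (B,X) → Nash equilibria.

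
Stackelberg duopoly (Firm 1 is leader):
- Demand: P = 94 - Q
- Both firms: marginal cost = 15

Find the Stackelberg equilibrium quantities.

q₁* (leader) = 39.5, q₂* (follower) = 19.75

Work:
Follower's reaction: q₂ = (a - c - q₁)/2
Leader substitutes: π₁ = q₁·(a - q₁ - (a-c-q₁)/2 - c)
FOC: q₁* = (94 - 15)/2 = 39.50
Then: q₂* = (94 - 15 - 39.5)/2 = 19.75
Leader has first-mover advantage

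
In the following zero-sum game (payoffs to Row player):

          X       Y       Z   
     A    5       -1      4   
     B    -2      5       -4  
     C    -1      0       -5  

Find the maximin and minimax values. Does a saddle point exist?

Maximin = -1, Minimax = 4, Saddle: False

Work:
Row minimums: [-1, -4, -5] → maximin = -1
Column maximums: [5, 5, 4] → minimax = 4
No saddle point (maximin ≠ minimax). Mixed strategy needed.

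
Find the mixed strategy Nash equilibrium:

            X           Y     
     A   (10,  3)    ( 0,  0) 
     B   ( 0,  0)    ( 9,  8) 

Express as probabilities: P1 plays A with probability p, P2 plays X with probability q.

p = 0.7273, q = 0.4737

Work:
Find probabilities that make opponent indifferent:
P2 chooses q to make P1 indifferent between A and B
P1 chooses p to make P2 indifferent between X and Y
Mixed NE: P1 plays (A: 0.7273, B: 0.2727), P2 plays (X: 0.4737, Y: 0.5263)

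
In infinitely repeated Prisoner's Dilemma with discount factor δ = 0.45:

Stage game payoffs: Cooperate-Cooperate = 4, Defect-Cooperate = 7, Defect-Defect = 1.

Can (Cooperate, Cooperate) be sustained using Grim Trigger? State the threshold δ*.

δ* = 0.5; since δ = 0.45 < 0.5, cooperation cannot be sustained

Work:
For Grim Trigger:
Cooperate forever: 4/(1-δ)
Defect then punished: 7 + 1·δ/(1-δ)
Need: 4/(1-δ) ≥ 7 + 1·δ/(1-δ)
Solving: δ ≥ (T-R)/(T-P) = (7-4)/(7-1) = 0.5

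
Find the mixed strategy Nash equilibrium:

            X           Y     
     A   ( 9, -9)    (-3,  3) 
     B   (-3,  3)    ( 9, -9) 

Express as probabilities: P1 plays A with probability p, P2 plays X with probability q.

p = 0.5, q = 0.5

Work:
Find probabilities that make opponent indifferent:
P2 chooses q to make P1 indifferent between A and B
P1 chooses p to make P2 indifferent between X and Y
Mixed NE: P1 plays (A: 0.5, B: 0.5), P2 plays (X: 0.5, Y: 0.5)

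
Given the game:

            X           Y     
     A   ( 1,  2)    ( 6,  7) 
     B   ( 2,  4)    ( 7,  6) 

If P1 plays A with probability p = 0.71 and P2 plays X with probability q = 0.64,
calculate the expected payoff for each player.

E[P1] = 3.09, E[P2] = 4.0668

Work:
E[P1] = p·q·π₁(A,X) + p·(1-q)·π₁(A,Y) + (1-p)·q·π₁(B,X) + (1-p)·(1-q)·π₁(B,Y)
= 0.71·0.64·1 + 0.71·0.36·6 + 0.29·0.64·2 + 0.29·0.36·7
= 3.09

E[P2] = 4.0668 (similar calculation)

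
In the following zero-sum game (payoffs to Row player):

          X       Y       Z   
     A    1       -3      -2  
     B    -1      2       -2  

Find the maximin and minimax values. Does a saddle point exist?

Maximin = -2, Minimax = -2, Saddle: True

Work:
Row minimums: [-3, -2] → maximin = -2
Column maximums: [1, 2, -2] → minimax = -2
Saddle point exists! Game value = -2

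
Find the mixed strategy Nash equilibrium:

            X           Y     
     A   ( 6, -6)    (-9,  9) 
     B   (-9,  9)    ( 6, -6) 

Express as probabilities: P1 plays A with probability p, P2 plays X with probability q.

p = 0.5, q = 0.5

Work:
Find probabilities that make opponent indifferent:
P2 chooses q to make P1 indifferent between A and B
P1 chooses p to make P2 indifferent between X and Y
Mixed NE: P1 plays (A: 0.5, B: 0.5), P2 plays (X: 0.5, Y: 0.5)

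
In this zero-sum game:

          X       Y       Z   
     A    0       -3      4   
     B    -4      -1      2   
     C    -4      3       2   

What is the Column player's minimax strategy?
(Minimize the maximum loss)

Column should play X, value = 0

Work:
Column player minimizes Row's maximum payoff:
Column X: max payoff to Row = 0
Column Y: max payoff to Row = 3
Column Z: max payoff to Row = 4
Minimum is 0, achieved by column X.
Minimax strategy: X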